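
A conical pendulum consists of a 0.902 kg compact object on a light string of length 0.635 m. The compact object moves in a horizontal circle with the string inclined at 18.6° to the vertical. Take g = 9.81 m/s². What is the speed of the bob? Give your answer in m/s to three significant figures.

0.818 m/s

The radius of the circle is r = L sinθ = 0.635 × sin 18.6° = 0.2025 m.
Horizontally T sinθ = mv²/r and vertically T cosθ = mg, so tanθ = v²/(rg).
v = √(r g tanθ) = √(0.2025 × 9.81 × 0.3365) = √0.6687 = 0.8177 m/s.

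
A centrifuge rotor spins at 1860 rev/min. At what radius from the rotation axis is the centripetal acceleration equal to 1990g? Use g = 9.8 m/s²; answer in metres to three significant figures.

ω = 1860 rev/min × 2π/60 = 194.8 rad/s.
a_c = ω²r = 1990g ⇒ r = 1990 × 9.8 / (194.8)² = 19500/37940 = 0.5140 m.

0.514 m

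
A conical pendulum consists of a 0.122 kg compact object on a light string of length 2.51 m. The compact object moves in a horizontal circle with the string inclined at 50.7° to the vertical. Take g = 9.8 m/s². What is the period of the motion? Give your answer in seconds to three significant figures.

r = L sinθ = 1.942 m. From T sinθ = mω²r and T cosθ = mg: tanθ = ω²r/g, so ω² = g tanθ / r = g/(L cosθ).
ω = √(g/(L cosθ)) = √(9.8/(2.51 × 0.6334)) = √6.164 = 2.483 rad/s.
Period = 2π/ω = 2.531 s.

2.53 s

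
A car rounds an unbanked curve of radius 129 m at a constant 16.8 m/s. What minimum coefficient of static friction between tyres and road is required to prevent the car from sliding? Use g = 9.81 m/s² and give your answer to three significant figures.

Friction provides the centripetal force: μ_s m g = m v²/r, so μ_s = v²/(g r) = (16.80)²/(9.81 × 129) = 282.2/1265 = 0.2230.

0.223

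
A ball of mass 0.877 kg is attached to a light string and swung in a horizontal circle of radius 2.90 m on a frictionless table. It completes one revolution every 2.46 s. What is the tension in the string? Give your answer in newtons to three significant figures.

v = 2πr/T = 2π × 2.90/2.46 = 7.407 m/s.
The tension is the only horizontal force, so it supplies the full centripetal force: T = m v²/r = 0.877 × (7.407)²/2.90 = 0.877 × 54.86/2.90 = 16.59 N.

16.6 N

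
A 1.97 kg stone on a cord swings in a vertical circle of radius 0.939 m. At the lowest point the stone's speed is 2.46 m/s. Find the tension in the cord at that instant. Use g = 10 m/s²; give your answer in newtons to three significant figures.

At the lowest point, T points up (toward the centre) and the weight mg points down (away from the centre), so the net inward force is T − mg = mv²/r.
T = m(v²/r + g) = 1.97 × ((2.46)²/0.939 + 10.0) = 1.97 × (6.445 + 10.0) = 1.97 × 16.44 = 32.40 N.

32.4 N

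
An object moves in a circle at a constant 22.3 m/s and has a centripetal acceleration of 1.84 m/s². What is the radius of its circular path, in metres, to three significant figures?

270 m

a_c = v²/r ⇒ r = v²/a_c = (22.3)²/1.84 = 497.3/1.84 = 270.3 m.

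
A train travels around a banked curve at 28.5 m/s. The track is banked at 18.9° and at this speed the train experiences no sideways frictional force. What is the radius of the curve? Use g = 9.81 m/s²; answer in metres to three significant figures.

242 m

Frictionless banking: tanθ = v²/(rg), so r = v²/(g tanθ).
r = (28.5)²/(9.81 × tan 18.9°) = 812.2/(9.81 × 0.3424) = 812.2/3.359 = 241.8 m.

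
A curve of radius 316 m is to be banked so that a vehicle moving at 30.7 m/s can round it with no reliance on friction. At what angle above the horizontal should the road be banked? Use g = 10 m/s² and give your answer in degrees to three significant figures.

With no friction, the horizontal component of the normal force provides the centripetal force: N sinθ = mv²/r, while N cosθ = mg vertically.
Dividing: tanθ = v²/(r g) = (30.7)²/(316 × 10.0) = 942.5/3160 = 0.2983.
θ = arctan(0.2983) = 16.61°.

16.6°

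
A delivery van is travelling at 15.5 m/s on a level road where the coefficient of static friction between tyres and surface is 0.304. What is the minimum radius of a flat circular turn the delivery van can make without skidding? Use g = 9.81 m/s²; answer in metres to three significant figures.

At the limit, μ_s m g = m v²/r, so r_min = v²/(μ_s g) = (15.5)²/(0.304 × 9.81) = 240.2/2.982 = 80.56 m.

80.6 m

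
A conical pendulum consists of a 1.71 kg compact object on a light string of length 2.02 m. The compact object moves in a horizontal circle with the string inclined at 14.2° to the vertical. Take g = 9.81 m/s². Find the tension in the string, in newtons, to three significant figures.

17.3 N

Vertically the bob has no acceleration, so T cosθ = mg.
T = mg/cosθ = 1.71 × 9.81 / cos 14.2° = 16.78/0.9694 = 17.30 N.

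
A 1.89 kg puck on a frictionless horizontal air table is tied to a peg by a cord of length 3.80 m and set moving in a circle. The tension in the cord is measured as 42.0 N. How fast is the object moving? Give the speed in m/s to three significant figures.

T = m v²/r ⇒ v = √(T r / m) = √(42.0 × 3.80 / 1.89) = √84.44 = 9.189 m/s.

9.19 m/s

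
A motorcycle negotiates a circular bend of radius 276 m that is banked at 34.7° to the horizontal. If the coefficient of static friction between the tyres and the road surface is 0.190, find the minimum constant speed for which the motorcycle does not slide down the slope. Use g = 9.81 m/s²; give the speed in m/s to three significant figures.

At the minimum speed, friction acts up the slope at its limiting value f = μN. Radially (horizontal, toward centre): N sinθ − μN cosθ = mv²/r. Vertically: N cosθ + μN sinθ = mg.
Dividing: v² = r g (sinθ − μcosθ)/(cosθ + μsinθ).
sinθ − μcosθ = 0.5693 − 0.190×0.8221 = 0.4131; cosθ + μsinθ = 0.8221 + 0.190×0.5693 = 0.9303.
v² = 276 × 9.81 × 0.4131/0.9303 = 1202 m²/s², so v = 34.67 m/s.

34.7 m/s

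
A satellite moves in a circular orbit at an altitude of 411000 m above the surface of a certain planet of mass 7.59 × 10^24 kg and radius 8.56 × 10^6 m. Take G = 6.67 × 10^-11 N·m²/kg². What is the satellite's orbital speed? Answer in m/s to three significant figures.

7510 m/s

Orbital radius r = R + h = 8.56 × 10^6 + 411000 = 8.971 × 10^6 m.
Gravity supplies the centripetal force: G M m / r² = m v² / r, so v = √(GM/r).
v = √(6.67 × 10^-11 × 7.59 × 10^24 / 8.971 × 10^6) = √(5.643 × 10^7) = 7512 m/s.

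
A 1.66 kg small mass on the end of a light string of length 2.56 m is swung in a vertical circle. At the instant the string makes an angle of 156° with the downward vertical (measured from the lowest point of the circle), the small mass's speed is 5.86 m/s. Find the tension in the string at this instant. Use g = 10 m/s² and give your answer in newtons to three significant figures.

Take the radial direction toward the centre of the circle as positive. The component of the weight along the string toward the centre is −mg cos φ (φ measured from the bottom), so Newton's second law along the string gives T − mg cos φ = m v²/r.
cos 156° = -0.9135, so T = m(v²/r + g cos φ) = 1.66 × ((5.86)²/2.56 + 10.0 × -0.9135) = 1.66 × (13.41 + (-9.135)) = 1.66 × 4.278 = 7.102 N.

7.10 N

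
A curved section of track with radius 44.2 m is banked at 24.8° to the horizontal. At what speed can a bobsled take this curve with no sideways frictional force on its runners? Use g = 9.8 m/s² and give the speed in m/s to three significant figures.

14.1 m/s

On a frictionless banked curve, N sinθ = mv²/r and N cosθ = mg, so tanθ = v²/(rg).
v = √(r g tanθ) = √(44.2 × 9.8 × tan 24.8°) = √(44.2 × 9.8 × 0.4621) = √200.1 = 14.15 m/s.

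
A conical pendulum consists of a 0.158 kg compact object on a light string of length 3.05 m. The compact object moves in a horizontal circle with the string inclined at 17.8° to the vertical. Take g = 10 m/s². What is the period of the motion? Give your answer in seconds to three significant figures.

3.39 s

r = L sinθ = 0.9324 m. From T sinθ = mω²r and T cosθ = mg: tanθ = ω²r/g, so ω² = g tanθ / r = g/(L cosθ).
ω = √(g/(L cosθ)) = √(10.0/(3.05 × 0.9521)) = √3.444 = 1.856 rad/s.
Period = 2π/ω = 3.386 s.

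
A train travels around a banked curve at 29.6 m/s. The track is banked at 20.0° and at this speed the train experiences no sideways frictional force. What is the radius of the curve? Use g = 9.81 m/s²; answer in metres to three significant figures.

Frictionless banking: tanθ = v²/(rg), so r = v²/(g tanθ).
r = (29.6)²/(9.81 × tan 20.0°) = 876.2/(9.81 × 0.3640) = 876.2/3.571 = 245.4 m.

245 m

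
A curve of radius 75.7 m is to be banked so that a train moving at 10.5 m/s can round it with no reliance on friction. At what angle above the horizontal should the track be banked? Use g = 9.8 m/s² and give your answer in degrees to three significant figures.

With no friction, the horizontal component of the normal force provides the centripetal force: N sinθ = mv²/r, while N cosθ = mg vertically.
Dividing: tanθ = v²/(r g) = (10.5)²/(75.7 × 9.8) = 110.2/741.9 = 0.1486.
θ = arctan(0.1486) = 8.453°.

8.45°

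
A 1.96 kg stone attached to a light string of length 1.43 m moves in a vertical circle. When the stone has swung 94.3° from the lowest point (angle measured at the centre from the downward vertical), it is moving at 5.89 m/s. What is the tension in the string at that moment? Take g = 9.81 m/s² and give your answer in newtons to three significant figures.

Take the radial direction toward the centre of the circle as positive. The component of the weight along the string toward the centre is −mg cos φ (φ measured from the bottom), so Newton's second law along the string gives T − mg cos φ = m v²/r.
cos 94.3° = -0.07498, so T = m(v²/r + g cos φ) = 1.96 × ((5.89)²/1.43 + 9.81 × -0.07498) = 1.96 × (24.26 + (-0.7355)) = 1.96 × 23.52 = 46.11 N.

46.1 N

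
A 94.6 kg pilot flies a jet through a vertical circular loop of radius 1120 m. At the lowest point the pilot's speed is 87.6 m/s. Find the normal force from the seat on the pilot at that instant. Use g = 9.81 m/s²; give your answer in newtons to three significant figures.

1580 N

At the lowest point, N points up (toward the centre) and the weight mg points down (away from the centre), so the net inward force is N − mg = mv²/r.
N = m(v²/r + g) = 94.6 × ((87.6)²/1120 + 9.81) = 94.6 × (6.852 + 9.81) = 94.6 × 16.66 = 1576 N.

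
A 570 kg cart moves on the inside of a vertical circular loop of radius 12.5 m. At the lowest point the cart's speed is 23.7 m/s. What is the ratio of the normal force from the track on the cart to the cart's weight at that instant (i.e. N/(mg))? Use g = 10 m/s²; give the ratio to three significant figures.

At the bottom, N − mg = mv²/r, so N = m(v²/r + g) and N/(mg) = v²/(rg) + 1 = (23.7)²/(12.5 × 10.0) + 1 = 4.494 + 1 = 5.494.

5.49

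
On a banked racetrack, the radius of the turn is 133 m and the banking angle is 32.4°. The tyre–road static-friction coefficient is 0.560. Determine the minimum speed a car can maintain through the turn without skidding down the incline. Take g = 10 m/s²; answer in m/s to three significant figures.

At the minimum speed, friction acts up the slope at its limiting value f = μN. Radially (horizontal, toward centre): N sinθ − μN cosθ = mv²/r. Vertically: N cosθ + μN sinθ = mg.
Dividing: v² = r g (sinθ − μcosθ)/(cosθ + μsinθ).
sinθ − μcosθ = 0.5358 − 0.560×0.8443 = 0.06300; cosθ + μsinθ = 0.8443 + 0.560×0.5358 = 1.144.
v² = 133 × 10.0 × 0.06300/1.144 = 73.22 m²/s², so v = 8.557 m/s.

8.56 m/s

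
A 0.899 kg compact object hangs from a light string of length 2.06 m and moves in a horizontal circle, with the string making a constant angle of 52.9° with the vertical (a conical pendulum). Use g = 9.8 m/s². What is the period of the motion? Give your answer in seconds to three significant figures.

r = L sinθ = 1.643 m. From T sinθ = mω²r and T cosθ = mg: tanθ = ω²r/g, so ω² = g tanθ / r = g/(L cosθ).
ω = √(g/(L cosθ)) = √(9.8/(2.06 × 0.6032)) = √7.887 = 2.808 rad/s.
Period = 2π/ω = 2.237 s.

2.24 s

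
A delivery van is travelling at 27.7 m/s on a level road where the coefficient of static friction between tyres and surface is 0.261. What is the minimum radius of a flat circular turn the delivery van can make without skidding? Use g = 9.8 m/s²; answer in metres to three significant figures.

At the limit, μ_s m g = m v²/r, so r_min = v²/(μ_s g) = (27.7)²/(0.261 × 9.8) = 767.3/2.558 = 300.0 m.

300 m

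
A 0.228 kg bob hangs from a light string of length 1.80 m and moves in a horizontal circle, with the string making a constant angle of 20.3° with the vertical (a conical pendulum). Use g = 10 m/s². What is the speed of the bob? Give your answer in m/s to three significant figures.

The radius of the circle is r = L sinθ = 1.80 × sin 20.3° = 0.6245 m.
Horizontally T sinθ = mv²/r and vertically T cosθ = mg, so tanθ = v²/(rg).
v = √(r g tanθ) = √(0.6245 × 10.0 × 0.3699) = √2.310 = 1.520 m/s.

1.52 m/s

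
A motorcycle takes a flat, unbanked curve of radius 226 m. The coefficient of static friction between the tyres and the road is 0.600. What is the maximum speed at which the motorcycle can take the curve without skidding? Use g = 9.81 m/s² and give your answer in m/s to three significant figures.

36.5 m/s

Friction provides the centripetal force on a flat curve. At maximum speed it is at its limiting value: μ_s m g = m v²/r.
Mass cancels: v_max = √(μ_s g r) = √(0.600 × 9.81 × 226) = √1330 = 36.47 m/s.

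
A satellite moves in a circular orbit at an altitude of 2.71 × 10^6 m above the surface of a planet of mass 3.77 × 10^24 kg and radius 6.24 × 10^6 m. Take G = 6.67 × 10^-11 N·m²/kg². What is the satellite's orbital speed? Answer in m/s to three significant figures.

5300 m/s

Orbital radius r = R + h = 6.24 × 10^6 + 2.71 × 10^6 = 8.950 × 10^6 m.
Gravity supplies the centripetal force: G M m / r² = m v² / r, so v = √(GM/r).
v = √(6.67 × 10^-11 × 3.77 × 10^24 / 8.950 × 10^6) = √(2.810 × 10^7) = 5301 m/s.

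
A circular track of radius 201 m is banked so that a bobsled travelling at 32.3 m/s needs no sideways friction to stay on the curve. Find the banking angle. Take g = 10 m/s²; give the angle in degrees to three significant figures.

27.4°

With no friction, the horizontal component of the normal force provides the centripetal force: N sinθ = mv²/r, while N cosθ = mg vertically.
Dividing: tanθ = v²/(r g) = (32.3)²/(201 × 10.0) = 1043/2010 = 0.5190.
θ = arctan(0.5190) = 27.43°.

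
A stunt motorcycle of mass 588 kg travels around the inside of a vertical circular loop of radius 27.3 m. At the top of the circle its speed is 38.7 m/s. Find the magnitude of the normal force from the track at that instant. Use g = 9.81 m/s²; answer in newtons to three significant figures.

26500 N

At the top, both N and the weight mg point inward (toward the centre), so N + mg = mv²/r.
N = m(v²/r − g) = 588 × ((38.7)²/27.3 − 9.81) = 588 × (54.86 − 9.81) = 588 × 45.05 = 26490 N.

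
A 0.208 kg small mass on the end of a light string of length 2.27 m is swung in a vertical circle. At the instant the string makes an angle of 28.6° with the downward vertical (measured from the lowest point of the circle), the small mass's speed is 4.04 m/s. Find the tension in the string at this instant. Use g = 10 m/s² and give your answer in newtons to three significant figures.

Take the radial direction toward the centre of the circle as positive. The component of the weight along the string toward the centre is −mg cos φ (φ measured from the bottom), so Newton's second law along the string gives T − mg cos φ = m v²/r.
cos 28.6° = 0.8780, so T = m(v²/r + g cos φ) = 0.208 × ((4.04)²/2.27 + 10.0 × 0.8780) = 0.208 × (7.190 + (8.780)) = 0.208 × 15.97 = 3.322 N.

3.32 N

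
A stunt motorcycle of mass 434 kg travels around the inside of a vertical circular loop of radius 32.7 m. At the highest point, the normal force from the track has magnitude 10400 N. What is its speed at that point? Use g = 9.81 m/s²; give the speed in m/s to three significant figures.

33.2 m/s

At the top, N + mg = mv²/r, so v = √(r(N/m + g)) = √(32.7 × (10400/434 + 9.81)) = √(32.7 × 33.77) = √1104 = 33.23 m/s.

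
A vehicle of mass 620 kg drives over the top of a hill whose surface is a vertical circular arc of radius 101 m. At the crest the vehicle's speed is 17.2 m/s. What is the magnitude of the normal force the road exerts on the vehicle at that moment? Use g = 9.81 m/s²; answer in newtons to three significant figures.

At the crest the centripetal acceleration points downward (toward the centre of the arc), so mg − N = mv²/r.
N = m(g − v²/r) = 620 × (9.81 − (17.2)²/101) = 620 × (9.81 − 2.929) = 620 × 6.881 = 4266 N.

4270 N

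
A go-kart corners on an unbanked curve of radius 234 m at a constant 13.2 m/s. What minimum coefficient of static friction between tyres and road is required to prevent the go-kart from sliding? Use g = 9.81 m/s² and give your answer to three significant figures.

0.0759

Friction provides the centripetal force: μ_s m g = m v²/r, so μ_s = v²/(g r) = (13.20)²/(9.81 × 234) = 174.2/2296 = 0.07590.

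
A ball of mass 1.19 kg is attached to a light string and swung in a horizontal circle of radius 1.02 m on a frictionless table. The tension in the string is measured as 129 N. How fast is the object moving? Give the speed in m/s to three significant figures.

T = m v²/r ⇒ v = √(T r / m) = √(129 × 1.02 / 1.19) = √110.6 = 10.52 m/s.

10.5 m/s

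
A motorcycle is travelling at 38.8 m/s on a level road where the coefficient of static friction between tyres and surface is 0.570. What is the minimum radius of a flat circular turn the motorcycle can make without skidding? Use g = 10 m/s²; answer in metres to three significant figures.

At the limit, μ_s m g = m v²/r, so r_min = v²/(μ_s g) = (38.8)²/(0.570 × 10.0) = 1505/5.700 = 264.1 m.

264 m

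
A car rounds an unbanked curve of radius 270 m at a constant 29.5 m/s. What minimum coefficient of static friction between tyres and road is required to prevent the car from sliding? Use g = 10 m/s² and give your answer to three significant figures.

Friction provides the centripetal force: μ_s m g = m v²/r, so μ_s = v²/(g r) = (29.50)²/(10.0 × 270) = 870.2/2700 = 0.3223.

0.322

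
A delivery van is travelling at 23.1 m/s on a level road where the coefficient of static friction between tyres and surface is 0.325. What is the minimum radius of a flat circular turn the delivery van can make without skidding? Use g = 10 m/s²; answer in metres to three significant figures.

At the limit, μ_s m g = m v²/r, so r_min = v²/(μ_s g) = (23.1)²/(0.325 × 10.0) = 533.6/3.250 = 164.2 m.

164 m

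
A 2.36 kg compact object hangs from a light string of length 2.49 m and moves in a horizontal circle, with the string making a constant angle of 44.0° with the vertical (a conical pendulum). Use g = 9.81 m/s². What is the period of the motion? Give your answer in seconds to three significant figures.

2.68 s

r = L sinθ = 1.730 m. From T sinθ = mω²r and T cosθ = mg: tanθ = ω²r/g, so ω² = g tanθ / r = g/(L cosθ).
ω = √(g/(L cosθ)) = √(9.81/(2.49 × 0.7193)) = √5.477 = 2.340 rad/s.
Period = 2π/ω = 2.685 s.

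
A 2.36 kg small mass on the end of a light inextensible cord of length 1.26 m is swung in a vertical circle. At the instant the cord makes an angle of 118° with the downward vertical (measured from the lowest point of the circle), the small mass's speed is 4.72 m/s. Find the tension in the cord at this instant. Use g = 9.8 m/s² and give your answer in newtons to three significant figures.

Take the radial direction toward the centre of the circle as positive. The component of the weight along the string toward the centre is −mg cos φ (φ measured from the bottom), so Newton's second law along the string gives T − mg cos φ = m v²/r.
cos 118° = -0.4695, so T = m(v²/r + g cos φ) = 2.36 × ((4.72)²/1.26 + 9.8 × -0.4695) = 2.36 × (17.68 + (-4.601)) = 2.36 × 13.08 = 30.87 N.

30.9 N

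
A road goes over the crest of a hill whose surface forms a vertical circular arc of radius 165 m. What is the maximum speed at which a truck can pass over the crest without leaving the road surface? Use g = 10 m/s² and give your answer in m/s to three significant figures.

40.6 m/s

At the crest the centre of the circle is below the truck, so the net downward (centripetal) force is mg − N = mv²/r.
The truck leaves the road when N → 0, giving v_max = √(g r) = √(10.0 × 165) = 40.62 m/s.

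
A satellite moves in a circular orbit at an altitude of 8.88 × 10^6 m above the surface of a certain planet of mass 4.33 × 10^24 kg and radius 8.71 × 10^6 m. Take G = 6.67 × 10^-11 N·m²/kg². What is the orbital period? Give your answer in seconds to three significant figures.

27300 s

r = R + h = 8.71 × 10^6 + 8.88 × 10^6 = 1.759 × 10^7 m. Gravity provides the centripetal force: G M m / r² = m v² / r ⇒ v = √(GM/r) = 4052 m/s.
T = 2πr/v = 2π × 1.759 × 10^7 / 4052 = 27280 s.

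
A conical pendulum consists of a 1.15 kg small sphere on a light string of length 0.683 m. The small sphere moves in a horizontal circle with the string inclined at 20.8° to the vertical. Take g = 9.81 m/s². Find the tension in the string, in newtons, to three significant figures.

Vertically the bob has no acceleration, so T cosθ = mg.
T = mg/cosθ = 1.15 × 9.81 / cos 20.8° = 11.28/0.9348 = 12.07 N.

12.1 N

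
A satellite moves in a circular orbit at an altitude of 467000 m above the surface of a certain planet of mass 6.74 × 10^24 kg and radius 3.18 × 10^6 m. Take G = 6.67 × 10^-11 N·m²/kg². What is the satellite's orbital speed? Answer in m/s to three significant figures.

11100 m/s

Orbital radius r = R + h = 3.18 × 10^6 + 467000 = 3.647 × 10^6 m.
Gravity supplies the centripetal force: G M m / r² = m v² / r, so v = √(GM/r).
v = √(6.67 × 10^-11 × 6.74 × 10^24 / 3.647 × 10^6) = √(1.233 × 10^8) = 11100 m/s.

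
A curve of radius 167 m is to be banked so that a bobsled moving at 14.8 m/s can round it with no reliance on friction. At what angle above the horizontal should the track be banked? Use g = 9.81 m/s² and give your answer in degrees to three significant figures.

For a frictionless banked turn: horizontally N sinθ = mv²/r and vertically N cosθ = mg.
Dividing: tanθ = v²/(r g) = (14.8)²/(167 × 9.81) = 219.0/1638 = 0.1337.
θ = arctan(0.1337) = 7.615°.

7.62°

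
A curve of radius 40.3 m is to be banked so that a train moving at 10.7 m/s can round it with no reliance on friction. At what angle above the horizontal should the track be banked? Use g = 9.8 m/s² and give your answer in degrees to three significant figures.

16.2°

For a frictionless banked turn: horizontally N sinθ = mv²/r and vertically N cosθ = mg.
Dividing: tanθ = v²/(r g) = (10.7)²/(40.3 × 9.8) = 114.5/394.9 = 0.2899.
θ = arctan(0.2899) = 16.17°.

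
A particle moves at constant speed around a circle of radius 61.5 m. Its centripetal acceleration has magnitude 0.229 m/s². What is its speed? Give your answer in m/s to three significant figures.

3.75 m/s

a_c = v²/r ⇒ v = √(a_c · r) = √(0.229 × 61.5) = √14.08 = 3.753 m/s.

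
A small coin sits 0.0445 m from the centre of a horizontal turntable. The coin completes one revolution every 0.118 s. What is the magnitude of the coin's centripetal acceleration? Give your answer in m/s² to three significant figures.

v = 2πr/T = 2π × 0.0445/0.118 = 2.370 m/s.
a_c = v²/r = (2.370)²/0.0445 = 5.615/0.0445 = 126.2 m/s².

126 m/s²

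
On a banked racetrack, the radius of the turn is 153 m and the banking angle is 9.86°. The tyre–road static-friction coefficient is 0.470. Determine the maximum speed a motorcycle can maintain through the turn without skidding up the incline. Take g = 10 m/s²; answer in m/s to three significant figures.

32.8 m/s

At the maximum speed, friction acts down the slope at its limiting value f = μN. Radially (horizontal, toward centre): N sinθ + μN cosθ = mv²/r. Vertically: N cosθ − μN sinθ = mg.
Dividing: v² = r g (sinθ + μcosθ)/(cosθ − μsinθ).
sinθ + μcosθ = 0.1712 + 0.470×0.9852 = 0.6343; cosθ − μsinθ = 0.9852 − 0.470×0.1712 = 0.9047.
v² = 153 × 10.0 × 0.6343/0.9047 = 1073 m²/s², so v = 32.75 m/s.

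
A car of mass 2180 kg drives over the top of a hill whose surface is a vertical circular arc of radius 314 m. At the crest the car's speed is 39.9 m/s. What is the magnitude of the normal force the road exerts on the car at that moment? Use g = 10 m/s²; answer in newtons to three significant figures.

At the crest the centripetal acceleration points downward (toward the centre of the arc), so mg − N = mv²/r.
N = m(g − v²/r) = 2180 × (10.0 − (39.9)²/314) = 2180 × (10.0 − 5.070) = 2180 × 4.930 = 10750 N.

10700 N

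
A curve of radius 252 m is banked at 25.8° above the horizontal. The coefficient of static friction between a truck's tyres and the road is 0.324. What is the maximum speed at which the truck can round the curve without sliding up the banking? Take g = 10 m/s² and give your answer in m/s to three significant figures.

At the maximum speed, friction acts down the slope at its limiting value f = μN. Radially (horizontal, toward centre): N sinθ + μN cosθ = mv²/r. Vertically: N cosθ − μN sinθ = mg.
Dividing: v² = r g (sinθ + μcosθ)/(cosθ − μsinθ).
sinθ + μcosθ = 0.4352 + 0.324×0.9003 = 0.7269; cosθ − μsinθ = 0.9003 − 0.324×0.4352 = 0.7593.
v² = 252 × 10.0 × 0.7269/0.7593 = 2413 m²/s², so v = 49.12 m/s.

49.1 m/s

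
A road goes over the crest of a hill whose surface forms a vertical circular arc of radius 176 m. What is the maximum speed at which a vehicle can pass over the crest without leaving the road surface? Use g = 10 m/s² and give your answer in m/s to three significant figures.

42.0 m/s

At the crest the centre of the circle is below the vehicle, so the net downward (centripetal) force is mg − N = mv²/r.
The vehicle leaves the road when N → 0, giving v_max = √(g r) = √(10.0 × 176) = 41.95 m/s.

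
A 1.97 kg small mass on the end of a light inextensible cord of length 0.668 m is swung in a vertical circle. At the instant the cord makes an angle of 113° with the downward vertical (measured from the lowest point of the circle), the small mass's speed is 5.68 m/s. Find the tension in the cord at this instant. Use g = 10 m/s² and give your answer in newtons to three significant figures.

Take the radial direction toward the centre of the circle as positive. The component of the weight along the string toward the centre is −mg cos φ (φ measured from the bottom), so Newton's second law along the string gives T − mg cos φ = m v²/r.
cos 113° = -0.3907, so T = m(v²/r + g cos φ) = 1.97 × ((5.68)²/0.668 + 10.0 × -0.3907) = 1.97 × (48.30 + (-3.907)) = 1.97 × 44.39 = 87.45 N.

87.4 N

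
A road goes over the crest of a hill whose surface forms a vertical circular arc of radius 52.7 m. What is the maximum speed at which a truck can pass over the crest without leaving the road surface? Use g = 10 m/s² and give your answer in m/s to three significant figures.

At the crest the centre of the circle is below the truck, so the net downward (centripetal) force is mg − N = mv²/r.
The truck leaves the road when N → 0, giving v_max = √(g r) = √(10.0 × 52.7) = 22.96 m/s.

23.0 m/s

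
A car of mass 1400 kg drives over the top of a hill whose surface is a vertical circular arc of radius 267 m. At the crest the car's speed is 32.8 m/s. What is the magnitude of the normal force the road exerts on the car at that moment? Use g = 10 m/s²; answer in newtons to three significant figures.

At the crest the centripetal acceleration points downward (toward the centre of the arc), so mg − N = mv²/r.
N = m(g − v²/r) = 1400 × (10.0 − (32.8)²/267) = 1400 × (10.0 − 4.029) = 1400 × 5.971 = 8359 N.

8360 N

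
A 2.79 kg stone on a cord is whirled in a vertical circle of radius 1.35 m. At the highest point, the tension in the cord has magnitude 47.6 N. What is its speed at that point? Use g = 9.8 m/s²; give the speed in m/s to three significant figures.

At the top, T + mg = mv²/r, so v = √(r(T/m + g)) = √(1.35 × (47.6/2.79 + 9.8)) = √(1.35 × 26.86) = √36.26 = 6.022 m/s.

6.02 m/s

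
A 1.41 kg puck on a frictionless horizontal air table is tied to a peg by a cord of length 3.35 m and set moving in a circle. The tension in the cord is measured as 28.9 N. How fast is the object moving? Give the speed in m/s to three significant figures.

8.29 m/s

T = m v²/r ⇒ v = √(T r / m) = √(28.9 × 3.35 / 1.41) = √68.66 = 8.286 m/s.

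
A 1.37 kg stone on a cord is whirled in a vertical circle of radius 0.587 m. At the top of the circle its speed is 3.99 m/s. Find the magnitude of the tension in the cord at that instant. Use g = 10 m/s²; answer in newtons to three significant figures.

23.5 N

At the top, both T and the weight mg point inward (toward the centre), so T + mg = mv²/r.
T = m(v²/r − g) = 1.37 × ((3.99)²/0.587 − 10.0) = 1.37 × (27.12 − 10.0) = 1.37 × 17.12 = 23.46 N.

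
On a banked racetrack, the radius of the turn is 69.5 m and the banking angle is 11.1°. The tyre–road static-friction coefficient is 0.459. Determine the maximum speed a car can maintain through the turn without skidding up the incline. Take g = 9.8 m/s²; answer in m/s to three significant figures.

At the maximum speed, friction acts down the slope at its limiting value f = μN. Radially (horizontal, toward centre): N sinθ + μN cosθ = mv²/r. Vertically: N cosθ − μN sinθ = mg.
Dividing: v² = r g (sinθ + μcosθ)/(cosθ − μsinθ).
sinθ + μcosθ = 0.1925 + 0.459×0.9813 = 0.6429; cosθ − μsinθ = 0.9813 − 0.459×0.1925 = 0.8929.
v² = 69.5 × 9.8 × 0.6429/0.8929 = 490.4 m²/s², so v = 22.15 m/s.

22.1 m/s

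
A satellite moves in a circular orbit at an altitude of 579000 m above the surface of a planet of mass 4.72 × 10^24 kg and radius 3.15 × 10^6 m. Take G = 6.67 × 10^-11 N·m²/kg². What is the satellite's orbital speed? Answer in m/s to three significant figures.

Orbital radius r = R + h = 3.15 × 10^6 + 579000 = 3.729 × 10^6 m.
Gravity supplies the centripetal force: G M m / r² = m v² / r, so v = √(GM/r).
v = √(6.67 × 10^-11 × 4.72 × 10^24 / 3.729 × 10^6) = √(8.443 × 10^7) = 9188 m/s.

9190 m/s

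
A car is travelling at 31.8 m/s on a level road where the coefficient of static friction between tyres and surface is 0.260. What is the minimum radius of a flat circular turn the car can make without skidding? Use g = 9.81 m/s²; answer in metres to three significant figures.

396 m

At the limit, μ_s m g = m v²/r, so r_min = v²/(μ_s g) = (31.8)²/(0.260 × 9.81) = 1011/2.551 = 396.5 m.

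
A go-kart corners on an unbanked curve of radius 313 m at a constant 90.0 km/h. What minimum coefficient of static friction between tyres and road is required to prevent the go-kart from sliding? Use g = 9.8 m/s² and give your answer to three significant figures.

0.204

v = 90.0/3.6 = 25.00 m/s.
Friction provides the centripetal force: μ_s m g = m v²/r, so μ_s = v²/(g r) = (25.00)²/(9.8 × 313) = 625.0/3067 = 0.2038.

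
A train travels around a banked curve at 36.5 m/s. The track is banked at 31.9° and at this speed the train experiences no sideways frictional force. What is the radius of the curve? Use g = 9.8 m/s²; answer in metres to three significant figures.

218 m

Frictionless banking: tanθ = v²/(rg), so r = v²/(g tanθ).
r = (36.5)²/(9.8 × tan 31.9°) = 1332/(9.8 × 0.6224) = 1332/6.100 = 218.4 m.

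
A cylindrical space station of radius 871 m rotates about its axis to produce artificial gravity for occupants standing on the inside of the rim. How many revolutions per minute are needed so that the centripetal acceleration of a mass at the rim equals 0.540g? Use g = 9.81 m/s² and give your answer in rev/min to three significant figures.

Require ω²r = 0.540g, so ω = √(0.540 × 9.81/871) = 0.07799 rad/s.
In rev/min: ω × 60/(2π) = 0.07799 × 60/(2π) = 0.7447 rev/min.

0.745 rev/min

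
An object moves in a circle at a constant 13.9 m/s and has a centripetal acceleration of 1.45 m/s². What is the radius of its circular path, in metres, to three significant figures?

133 m

a_c = v²/r ⇒ r = v²/a_c = (13.9)²/1.45 = 193.2/1.45 = 133.2 m.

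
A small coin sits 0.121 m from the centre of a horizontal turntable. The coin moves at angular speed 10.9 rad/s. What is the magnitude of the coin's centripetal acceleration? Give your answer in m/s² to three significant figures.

14.4 m/s²

v = ωr = 10.9 × 0.121 = 1.319 m/s.
a_c = v²/r = (1.319)²/0.121 = 1.739/0.121 = 14.38 m/s².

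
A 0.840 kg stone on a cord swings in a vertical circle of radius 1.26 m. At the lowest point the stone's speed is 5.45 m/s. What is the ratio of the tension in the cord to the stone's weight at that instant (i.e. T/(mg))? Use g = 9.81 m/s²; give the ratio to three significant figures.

3.40

At the bottom, T − mg = mv²/r, so T = m(v²/r + g) and T/(mg) = v²/(rg) + 1 = (5.45)²/(1.26 × 9.81) + 1 = 2.403 + 1 = 3.403.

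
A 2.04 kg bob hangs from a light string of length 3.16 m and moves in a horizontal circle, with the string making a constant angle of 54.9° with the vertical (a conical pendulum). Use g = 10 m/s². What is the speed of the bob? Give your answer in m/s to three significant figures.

6.07 m/s

The radius of the circle is r = L sinθ = 3.16 × sin 54.9° = 2.585 m.
Horizontally T sinθ = mv²/r and vertically T cosθ = mg, so tanθ = v²/(rg).
v = √(r g tanθ) = √(2.585 × 10.0 × 1.423) = √36.79 = 6.065 m/s.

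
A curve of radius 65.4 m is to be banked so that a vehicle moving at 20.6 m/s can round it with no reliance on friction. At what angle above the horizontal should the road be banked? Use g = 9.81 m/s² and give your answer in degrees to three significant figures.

33.5°

For a frictionless banked turn: horizontally N sinθ = mv²/r and vertically N cosθ = mg.
Dividing: tanθ = v²/(r g) = (20.6)²/(65.4 × 9.81) = 424.4/641.6 = 0.6614.
θ = arctan(0.6614) = 33.48°.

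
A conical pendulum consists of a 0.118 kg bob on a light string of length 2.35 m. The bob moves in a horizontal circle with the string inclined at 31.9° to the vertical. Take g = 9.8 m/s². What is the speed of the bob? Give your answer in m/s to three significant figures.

2.75 m/s

The radius of the circle is r = L sinθ = 2.35 × sin 31.9° = 1.242 m.
Horizontally T sinθ = mv²/r and vertically T cosθ = mg, so tanθ = v²/(rg).
v = √(r g tanθ) = √(1.242 × 9.8 × 0.6224) = √7.575 = 2.752 m/s.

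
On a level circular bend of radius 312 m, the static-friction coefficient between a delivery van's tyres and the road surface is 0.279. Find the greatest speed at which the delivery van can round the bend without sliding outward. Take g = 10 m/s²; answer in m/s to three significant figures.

On a flat curve, static friction is the only horizontal force, so it must supply the full centripetal force: μ_s m g = m v²/r.
Mass cancels: v_max = √(μ_s g r) = √(0.279 × 10.0 × 312) = √870.5 = 29.50 m/s.

29.5 m/s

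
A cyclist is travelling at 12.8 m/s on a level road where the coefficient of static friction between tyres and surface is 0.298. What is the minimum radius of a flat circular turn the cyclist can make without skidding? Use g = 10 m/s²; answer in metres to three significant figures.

55.0 m

At the limit, μ_s m g = m v²/r, so r_min = v²/(μ_s g) = (12.8)²/(0.298 × 10.0) = 163.8/2.980 = 54.98 m.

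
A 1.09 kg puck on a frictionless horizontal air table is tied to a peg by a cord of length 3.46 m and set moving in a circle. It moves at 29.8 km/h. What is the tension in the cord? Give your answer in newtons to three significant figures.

21.6 N

v = 29.8 km/h = 29.8/3.6 = 8.278 m/s.
The tension is the only horizontal force, so it supplies the full centripetal force: T = m v²/r = 1.09 × (8.278)²/3.46 = 1.09 × 68.52/3.46 = 21.59 N.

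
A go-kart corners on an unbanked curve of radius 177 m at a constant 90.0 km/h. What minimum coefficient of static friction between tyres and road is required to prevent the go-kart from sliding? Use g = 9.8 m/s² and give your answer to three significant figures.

0.360

v = 90.0/3.6 = 25.00 m/s.
Friction provides the centripetal force: μ_s m g = m v²/r, so μ_s = v²/(g r) = (25.00)²/(9.8 × 177) = 625.0/1735 = 0.3603.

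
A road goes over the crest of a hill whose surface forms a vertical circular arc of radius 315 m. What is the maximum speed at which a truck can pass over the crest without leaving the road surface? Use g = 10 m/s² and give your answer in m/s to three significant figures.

At the crest the centre of the circle is below the truck, so the net downward (centripetal) force is mg − N = mv²/r.
The truck leaves the road when N → 0, giving v_max = √(g r) = √(10.0 × 315) = 56.12 m/s.

56.1 m/s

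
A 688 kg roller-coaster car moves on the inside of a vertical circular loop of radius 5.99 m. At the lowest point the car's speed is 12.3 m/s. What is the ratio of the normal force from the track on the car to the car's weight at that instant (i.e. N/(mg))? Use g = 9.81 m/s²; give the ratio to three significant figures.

At the bottom, N − mg = mv²/r, so N = m(v²/r + g) and N/(mg) = v²/(rg) + 1 = (12.3)²/(5.99 × 9.81) + 1 = 2.575 + 1 = 3.575.

3.57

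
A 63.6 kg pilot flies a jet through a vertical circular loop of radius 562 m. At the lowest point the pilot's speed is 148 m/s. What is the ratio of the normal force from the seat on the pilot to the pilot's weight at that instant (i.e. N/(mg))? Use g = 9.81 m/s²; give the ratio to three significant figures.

4.97

At the bottom, N − mg = mv²/r, so N = m(v²/r + g) and N/(mg) = v²/(rg) + 1 = (148)²/(562 × 9.81) + 1 = 3.973 + 1 = 4.973.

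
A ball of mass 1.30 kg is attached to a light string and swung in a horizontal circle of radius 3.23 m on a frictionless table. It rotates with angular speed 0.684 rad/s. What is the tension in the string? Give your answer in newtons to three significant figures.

1.96 N

v = ωr = 0.684 × 3.23 = 2.209 m/s.
The tension is the only horizontal force, so it supplies the full centripetal force: T = m v²/r = 1.30 × (2.209)²/3.23 = 1.30 × 4.881/3.23 = 1.965 N.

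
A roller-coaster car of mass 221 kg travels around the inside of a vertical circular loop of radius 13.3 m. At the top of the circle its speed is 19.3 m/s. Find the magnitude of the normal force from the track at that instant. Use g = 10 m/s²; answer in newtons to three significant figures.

At the top, both N and the weight mg point inward (toward the centre), so N + mg = mv²/r.
N = m(v²/r − g) = 221 × ((19.3)²/13.3 − 10.0) = 221 × (28.01 − 10.0) = 221 × 18.01 = 3979 N.

3980 N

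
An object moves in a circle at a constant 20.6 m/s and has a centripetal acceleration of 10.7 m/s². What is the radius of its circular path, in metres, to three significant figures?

a_c = v²/r ⇒ r = v²/a_c = (20.6)²/10.7 = 424.4/10.7 = 39.66 m.

39.7 m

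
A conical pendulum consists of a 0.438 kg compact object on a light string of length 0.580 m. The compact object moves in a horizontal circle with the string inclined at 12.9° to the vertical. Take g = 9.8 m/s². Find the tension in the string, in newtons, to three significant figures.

4.40 N

Vertically the bob has no acceleration, so T cosθ = mg.
T = mg/cosθ = 0.438 × 9.8 / cos 12.9° = 4.292/0.9748 = 4.404 N.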